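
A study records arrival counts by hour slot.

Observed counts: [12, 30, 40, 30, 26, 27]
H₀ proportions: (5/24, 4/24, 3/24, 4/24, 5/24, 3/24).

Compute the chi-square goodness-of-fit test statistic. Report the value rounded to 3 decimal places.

test statistic = 37.230

n = 165; E_i = n·p_i = [34.38, 27.50, 20.62, 27.50, 34.38, 20.62]
χ² = (12−34.38)²/34.38 + (30−27.50)²/27.50 + (40−20.62)²/20.62 + (30−27.50)²/27.50 + (26−34.38)²/34.38 + (27−20.62)²/20.62 = 37.2303
df = 5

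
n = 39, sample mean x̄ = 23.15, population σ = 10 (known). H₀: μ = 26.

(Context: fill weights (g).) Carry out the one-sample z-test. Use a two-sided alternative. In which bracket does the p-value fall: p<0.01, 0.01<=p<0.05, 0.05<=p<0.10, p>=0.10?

SE = σ/√n = 10/√39 = 1.6013
z = (x̄−μ₀)/SE = (23.15−26)/1.6013 = -1.7798
p-value (two-sided) = 0.07510
→ bracket: 0.05<=p<0.10

p-value bracket: 0.05<=p<0.10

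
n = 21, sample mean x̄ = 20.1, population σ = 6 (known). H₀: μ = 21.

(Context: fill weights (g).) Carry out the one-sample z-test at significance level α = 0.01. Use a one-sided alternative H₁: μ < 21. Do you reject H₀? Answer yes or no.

SE = σ/√n = 6/√21 = 1.3093
z = (x̄−μ₀)/SE = (20.1−21)/1.3093 = -0.6874
p-value (one-sided, H₁ less) = 0.24592
At α=0.01: p ≥ α → fail to reject H₀

reject H₀: no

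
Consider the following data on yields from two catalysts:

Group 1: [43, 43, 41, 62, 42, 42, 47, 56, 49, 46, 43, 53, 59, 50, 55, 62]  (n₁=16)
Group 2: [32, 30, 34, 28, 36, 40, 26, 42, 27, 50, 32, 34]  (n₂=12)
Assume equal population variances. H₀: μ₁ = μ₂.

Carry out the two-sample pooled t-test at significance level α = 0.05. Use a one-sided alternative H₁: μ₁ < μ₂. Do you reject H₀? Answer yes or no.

x̄₁=49.562, s₁=7.384, n₁=16
x̄₂=34.250, s₂=6.956, n₂=12
s_p² = [15·7.384² + 11·6.956²]/26 = 51.9303
SE = √(s_p²·(1/16+1/12)) = 2.7519
t = (49.562−34.250)/2.7519 = 5.5643
df = 26
p-value (one-sided, H₁ less) = 1.00000
At α=0.05: p ≥ α → fail to reject H₀

reject H₀: no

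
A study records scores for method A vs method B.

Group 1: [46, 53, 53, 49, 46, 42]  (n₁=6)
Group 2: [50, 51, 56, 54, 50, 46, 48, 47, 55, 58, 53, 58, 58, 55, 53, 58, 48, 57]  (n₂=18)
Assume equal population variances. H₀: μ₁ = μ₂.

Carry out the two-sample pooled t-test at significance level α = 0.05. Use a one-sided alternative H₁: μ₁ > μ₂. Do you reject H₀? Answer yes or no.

x̄₁=48.167, s₁=4.355, n₁=6
x̄₂=53.056, s₂=4.137, n₂=18
s_p² = [5·4.355² + 17·4.137²]/22 = 17.5354
SE = √(s_p²·(1/6+1/18)) = 1.9740
t = (48.167−53.056)/1.9740 = -2.4766
df = 22
p-value (one-sided, H₁ greater) = 0.98928
At α=0.05: p ≥ α → fail to reject H₀

reject H₀: no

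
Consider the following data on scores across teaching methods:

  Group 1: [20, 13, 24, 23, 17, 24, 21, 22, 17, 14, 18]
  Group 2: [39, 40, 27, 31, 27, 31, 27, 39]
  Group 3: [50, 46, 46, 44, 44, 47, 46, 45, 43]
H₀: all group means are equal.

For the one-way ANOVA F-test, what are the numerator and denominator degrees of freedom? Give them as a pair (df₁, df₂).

k = 3 groups, N = 28 total
df = (k−1, N−k) = (3−1, 28−3) = (2, 25)

degrees of freedom = [2, 25]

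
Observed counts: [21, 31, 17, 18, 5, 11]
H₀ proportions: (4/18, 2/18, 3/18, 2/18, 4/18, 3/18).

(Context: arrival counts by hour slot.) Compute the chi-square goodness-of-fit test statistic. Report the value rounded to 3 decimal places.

n = 103; E_i = n·p_i = [22.89, 11.44, 17.17, 11.44, 22.89, 17.17]
χ² = (21−22.89)²/22.89 + (31−11.44)²/11.44 + (17−17.17)²/17.17 + (18−11.44)²/11.44 + (5−22.89)²/22.89 + (11−17.17)²/17.17 = 53.5243
df = 5

test statistic = 53.524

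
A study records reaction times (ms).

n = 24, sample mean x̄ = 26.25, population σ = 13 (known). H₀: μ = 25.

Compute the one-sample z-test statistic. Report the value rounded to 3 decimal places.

SE = σ/√n = 13/√24 = 2.6536
z = (x̄−μ₀)/SE = (26.25−25)/2.6536 = 0.4711

test statistic = 0.471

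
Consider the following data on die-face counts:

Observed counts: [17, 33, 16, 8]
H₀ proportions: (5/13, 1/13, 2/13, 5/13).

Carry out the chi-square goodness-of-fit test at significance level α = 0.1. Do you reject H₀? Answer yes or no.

n = 74; E_i = n·p_i = [28.46, 5.69, 11.38, 28.46]
χ² = (17−28.46)²/28.46 + (33−5.69)²/5.69 + (16−11.38)²/11.38 + (8−28.46)²/28.46 = 152.2000
df = 3
p-value (upper-tail) = 0.00000
At α=0.1: p < α → reject H₀

reject H₀: yes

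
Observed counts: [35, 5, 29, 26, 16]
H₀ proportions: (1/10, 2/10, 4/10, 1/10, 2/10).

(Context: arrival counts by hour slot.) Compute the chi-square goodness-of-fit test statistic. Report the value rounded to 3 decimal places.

n = 111; E_i = n·p_i = [11.10, 22.20, 44.40, 11.10, 22.20]
χ² = (35−11.10)²/11.10 + (5−22.20)²/22.20 + (29−44.40)²/44.40 + (26−11.10)²/11.10 + (16−22.20)²/22.20 = 91.8604
df = 4

test statistic = 91.860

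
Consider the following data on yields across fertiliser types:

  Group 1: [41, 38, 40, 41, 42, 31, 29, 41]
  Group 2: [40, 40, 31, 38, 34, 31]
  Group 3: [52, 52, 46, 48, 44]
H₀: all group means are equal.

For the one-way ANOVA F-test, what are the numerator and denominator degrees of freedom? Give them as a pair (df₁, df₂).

k = 3 groups, N = 19 total
df = (k−1, N−k) = (3−1, 19−3) = (2, 16)

degrees of freedom = [2, 16]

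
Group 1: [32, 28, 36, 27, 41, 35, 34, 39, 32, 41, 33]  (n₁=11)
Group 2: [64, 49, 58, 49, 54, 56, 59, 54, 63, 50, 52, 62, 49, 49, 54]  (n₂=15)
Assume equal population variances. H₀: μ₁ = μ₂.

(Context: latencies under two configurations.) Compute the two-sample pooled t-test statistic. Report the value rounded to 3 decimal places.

test statistic = -10.121

x̄₁=34.364, s₁=4.696, n₁=11
x̄₂=54.800, s₂=5.348, n₂=15
s_p² = [10·4.696² + 14·5.348²]/24 = 25.8727
SE = √(s_p²·(1/11+1/15)) = 2.0191
t = (34.364−54.800)/2.0191 = -10.1213
df = 24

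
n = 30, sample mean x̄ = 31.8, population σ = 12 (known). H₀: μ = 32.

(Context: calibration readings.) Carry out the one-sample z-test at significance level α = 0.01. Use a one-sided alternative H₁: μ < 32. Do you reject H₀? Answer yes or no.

reject H₀: no

SE = σ/√n = 12/√30 = 2.1909
z = (x̄−μ₀)/SE = (31.8−32)/2.1909 = -0.0913
p-value (one-sided, H₁ less) = 0.46363
At α=0.01: p ≥ α → fail to reject H₀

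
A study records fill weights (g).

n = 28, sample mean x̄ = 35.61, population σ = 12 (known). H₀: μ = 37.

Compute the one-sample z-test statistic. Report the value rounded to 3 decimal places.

SE = σ/√n = 12/√28 = 2.2678
z = (x̄−μ₀)/SE = (35.61−37)/2.2678 = -0.6129

test statistic = -0.613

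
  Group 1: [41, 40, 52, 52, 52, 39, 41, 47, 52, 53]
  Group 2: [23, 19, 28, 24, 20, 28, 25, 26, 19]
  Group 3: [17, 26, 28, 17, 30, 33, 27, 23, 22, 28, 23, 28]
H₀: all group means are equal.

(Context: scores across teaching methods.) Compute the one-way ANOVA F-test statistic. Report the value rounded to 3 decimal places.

Group means [46.90, 23.56, 25.17], grand mean 31.710
SSB = Σnᵢ(x̄ᵢ−x̄)² = 3419.598; SSW = ΣΣ(x−x̄ᵢ)² = 688.789
MSB = 3419.598/2 = 1709.7991; MSW = 688.789/28 = 24.5996
F = MSB/MSW = 69.5051
df = (2, 28)

test statistic = 69.505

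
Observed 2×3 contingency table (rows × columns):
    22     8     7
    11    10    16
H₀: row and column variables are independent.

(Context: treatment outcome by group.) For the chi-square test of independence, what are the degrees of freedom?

df = (r−1)(c−1) = (2−1)·(3−1) = 2

degrees of freedom = 2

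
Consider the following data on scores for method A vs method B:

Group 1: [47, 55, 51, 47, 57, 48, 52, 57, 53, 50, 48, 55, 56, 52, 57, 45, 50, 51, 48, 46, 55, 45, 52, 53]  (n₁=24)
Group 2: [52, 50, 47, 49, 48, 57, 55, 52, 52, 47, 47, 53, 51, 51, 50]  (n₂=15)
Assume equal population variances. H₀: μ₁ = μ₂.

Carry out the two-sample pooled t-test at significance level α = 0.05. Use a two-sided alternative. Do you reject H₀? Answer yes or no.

x̄₁=51.250, s₁=3.893, n₁=24
x̄₂=50.733, s₂=2.939, n₂=15
s_p² = [23·3.893² + 14·2.939²]/37 = 12.6874
SE = √(s_p²·(1/24+1/15)) = 1.1724
t = (51.250−50.733)/1.1724 = 0.4407
df = 37
p-value (two-sided) = 0.66199
At α=0.05: p ≥ α → fail to reject H₀

reject H₀: no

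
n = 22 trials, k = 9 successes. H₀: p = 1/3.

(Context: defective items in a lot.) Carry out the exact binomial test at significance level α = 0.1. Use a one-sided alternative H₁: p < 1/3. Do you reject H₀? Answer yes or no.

reject H₀: no

Exact binomial: n=22, k=9, p₀=1/3=0.3333
P(X≤9) from Σ C(n,i)·p₀^i·(1−p₀)^(n−i)
p-value (one-sided, H₁ less) = 0.83685
At α=0.1: p ≥ α → fail to reject H₀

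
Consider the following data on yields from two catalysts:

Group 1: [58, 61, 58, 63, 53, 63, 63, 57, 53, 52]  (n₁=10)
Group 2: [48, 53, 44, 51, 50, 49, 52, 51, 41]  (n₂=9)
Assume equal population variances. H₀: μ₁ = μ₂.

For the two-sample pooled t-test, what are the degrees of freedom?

df = n₁ + n₂ − 2 = 10 + 9 − 2 = 17

degrees of freedom = 17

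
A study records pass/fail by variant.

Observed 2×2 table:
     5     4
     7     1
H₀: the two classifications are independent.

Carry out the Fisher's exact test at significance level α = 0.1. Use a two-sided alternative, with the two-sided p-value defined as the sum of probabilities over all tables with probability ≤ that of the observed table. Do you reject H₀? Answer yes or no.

Margins: r₁=9, r₂=8, c₁=12, c₂=5, n=17
p_obs = C(9,5)·C(8,7)/C(17,12); sum pmf over tables with pmf ≤ p_obs
p-value (two-sided) = 0.29412
At α=0.1: p ≥ α → fail to reject H₀

reject H₀: no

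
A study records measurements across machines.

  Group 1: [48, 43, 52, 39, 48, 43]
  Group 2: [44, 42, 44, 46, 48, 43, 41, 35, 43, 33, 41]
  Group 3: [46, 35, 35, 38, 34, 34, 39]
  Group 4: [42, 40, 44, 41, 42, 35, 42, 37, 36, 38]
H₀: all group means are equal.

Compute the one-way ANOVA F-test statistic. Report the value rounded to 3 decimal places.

Group means [45.50, 41.82, 37.29, 39.70], grand mean 40.912
SSB = Σnᵢ(x̄ᵢ−x̄)² = 242.070; SSW = ΣΣ(x−x̄ᵢ)² = 496.665
MSB = 242.070/3 = 80.6901; MSW = 496.665/30 = 16.5555
F = MSB/MSW = 4.8739
df = (3, 30)

test statistic = 4.874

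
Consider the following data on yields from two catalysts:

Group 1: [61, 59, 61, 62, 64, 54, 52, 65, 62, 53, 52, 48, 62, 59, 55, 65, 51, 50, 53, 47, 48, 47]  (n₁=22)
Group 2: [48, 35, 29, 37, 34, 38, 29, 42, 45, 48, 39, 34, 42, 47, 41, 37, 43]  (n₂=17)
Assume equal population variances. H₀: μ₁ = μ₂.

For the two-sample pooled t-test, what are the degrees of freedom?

df = n₁ + n₂ − 2 = 22 + 17 − 2 = 37

degrees of freedom = 37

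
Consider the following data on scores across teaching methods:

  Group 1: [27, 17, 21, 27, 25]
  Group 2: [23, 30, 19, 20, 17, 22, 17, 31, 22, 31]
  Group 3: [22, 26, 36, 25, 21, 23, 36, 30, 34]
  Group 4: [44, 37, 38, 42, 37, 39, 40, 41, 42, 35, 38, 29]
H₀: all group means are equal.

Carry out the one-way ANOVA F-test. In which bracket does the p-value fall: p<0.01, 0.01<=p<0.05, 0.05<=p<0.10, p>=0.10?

Group means [23.40, 23.20, 28.11, 38.50], grand mean 29.556
SSB = Σnᵢ(x̄ᵢ−x̄)² = 1572.200; SSW = ΣΣ(x−x̄ᵢ)² = 812.689
MSB = 1572.200/3 = 524.0667; MSW = 812.689/32 = 25.3965
F = MSB/MSW = 20.6354
df = (3, 32)
p-value (upper-tail) = 0.00000
→ bracket: p<0.01

p-value bracket: p<0.01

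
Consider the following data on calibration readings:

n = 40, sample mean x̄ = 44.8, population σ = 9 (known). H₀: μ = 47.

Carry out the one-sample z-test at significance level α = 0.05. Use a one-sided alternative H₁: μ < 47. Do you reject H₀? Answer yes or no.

reject H₀: no

SE = σ/√n = 9/√40 = 1.4230
z = (x̄−μ₀)/SE = (44.8−47)/1.4230 = -1.5460
p-value (one-sided, H₁ less) = 0.06105
At α=0.05: p ≥ α → fail to reject H₀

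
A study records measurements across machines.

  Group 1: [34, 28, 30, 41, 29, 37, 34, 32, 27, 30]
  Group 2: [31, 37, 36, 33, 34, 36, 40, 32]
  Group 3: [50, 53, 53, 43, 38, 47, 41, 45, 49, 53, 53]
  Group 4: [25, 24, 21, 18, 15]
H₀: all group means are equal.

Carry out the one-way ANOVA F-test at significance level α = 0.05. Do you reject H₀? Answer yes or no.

Group means [32.20, 34.88, 47.73, 20.60], grand mean 36.147
SSB = Σnᵢ(x̄ᵢ−x̄)² = 2852.408; SSW = ΣΣ(x−x̄ᵢ)² = 589.857
MSB = 2852.408/3 = 950.8026; MSW = 589.857/30 = 19.6619
F = MSB/MSW = 48.3576
df = (3, 30)
p-value (upper-tail) = 0.00000
At α=0.05: p < α → reject H₀

reject H₀: yes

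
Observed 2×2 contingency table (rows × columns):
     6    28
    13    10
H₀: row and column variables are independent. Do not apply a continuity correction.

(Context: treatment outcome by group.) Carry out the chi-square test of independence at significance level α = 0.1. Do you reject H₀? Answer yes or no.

Row totals [34, 23], col totals [19, 38], n=57
χ² = (6−11.33)²/11.33 + (28−22.67)²/22.67 + (13−7.67)²/7.67 + (10−15.33)²/15.33 = 9.3299
df = 1
p-value (upper-tail) = 0.00225
At α=0.1: p < α → reject H₀

reject H₀: yes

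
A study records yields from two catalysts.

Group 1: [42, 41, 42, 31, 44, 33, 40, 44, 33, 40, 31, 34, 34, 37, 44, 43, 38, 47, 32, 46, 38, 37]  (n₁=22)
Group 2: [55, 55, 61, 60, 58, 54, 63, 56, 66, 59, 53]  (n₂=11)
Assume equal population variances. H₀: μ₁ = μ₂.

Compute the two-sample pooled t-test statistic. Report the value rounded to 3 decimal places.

x̄₁=38.682, s₁=5.046, n₁=22
x̄₂=58.182, s₂=4.070, n₂=11
s_p² = [21·5.046² + 10·4.070²]/31 = 22.5938
SE = √(s_p²·(1/22+1/11)) = 1.7553
t = (38.682−58.182)/1.7553 = -11.1094
df = 31

test statistic = -11.109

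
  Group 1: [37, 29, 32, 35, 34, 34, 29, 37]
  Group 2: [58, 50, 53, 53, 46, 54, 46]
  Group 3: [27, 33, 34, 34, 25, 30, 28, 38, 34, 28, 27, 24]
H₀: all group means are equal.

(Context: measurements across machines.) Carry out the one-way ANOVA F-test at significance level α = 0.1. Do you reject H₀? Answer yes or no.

Group means [33.38, 51.43, 30.17], grand mean 36.630
SSB = Σnᵢ(x̄ᵢ−x̄)² = 2119.040; SSW = ΣΣ(x−x̄ᵢ)² = 393.256
MSB = 2119.040/2 = 1059.5202; MSW = 393.256/24 = 16.3857
F = MSB/MSW = 64.6614
df = (2, 24)
p-value (upper-tail) = 0.00000
At α=0.1: p < α → reject H₀

reject H₀: yes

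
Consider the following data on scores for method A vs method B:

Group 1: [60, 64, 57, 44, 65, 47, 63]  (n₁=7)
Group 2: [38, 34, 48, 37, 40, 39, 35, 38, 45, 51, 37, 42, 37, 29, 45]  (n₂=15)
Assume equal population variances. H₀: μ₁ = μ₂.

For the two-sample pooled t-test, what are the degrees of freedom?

df = n₁ + n₂ − 2 = 7 + 15 − 2 = 20

degrees of freedom = 20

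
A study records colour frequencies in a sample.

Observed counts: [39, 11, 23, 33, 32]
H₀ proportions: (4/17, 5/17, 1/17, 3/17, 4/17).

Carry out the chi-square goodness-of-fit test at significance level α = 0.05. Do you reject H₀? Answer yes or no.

n = 138; E_i = n·p_i = [32.47, 40.59, 8.12, 24.35, 32.47]
χ² = (39−32.47)²/32.47 + (11−40.59)²/40.59 + (23−8.12)²/8.12 + (33−24.35)²/24.35 + (32−32.47)²/32.47 = 53.2438
df = 4
p-value (upper-tail) = 0.00000
At α=0.05: p < α → reject H₀

reject H₀: yes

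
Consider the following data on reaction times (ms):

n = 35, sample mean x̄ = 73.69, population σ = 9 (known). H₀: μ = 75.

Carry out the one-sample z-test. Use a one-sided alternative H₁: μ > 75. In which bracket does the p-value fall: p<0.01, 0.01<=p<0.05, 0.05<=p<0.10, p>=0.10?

p-value bracket: p>=0.10

SE = σ/√n = 9/√35 = 1.5213
z = (x̄−μ₀)/SE = (73.69−75)/1.5213 = -0.8611
p-value (one-sided, H₁ greater) = 0.80541
→ bracket: p>=0.10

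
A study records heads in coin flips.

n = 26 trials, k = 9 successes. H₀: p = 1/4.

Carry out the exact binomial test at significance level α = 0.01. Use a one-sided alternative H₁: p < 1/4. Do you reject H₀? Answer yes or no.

Exact binomial: n=26, k=9, p₀=1/4=0.2500
P(X≤9) from Σ C(n,i)·p₀^i·(1−p₀)^(n−i)
p-value (one-sided, H₁ less) = 0.90914
At α=0.01: p ≥ α → fail to reject H₀

reject H₀: no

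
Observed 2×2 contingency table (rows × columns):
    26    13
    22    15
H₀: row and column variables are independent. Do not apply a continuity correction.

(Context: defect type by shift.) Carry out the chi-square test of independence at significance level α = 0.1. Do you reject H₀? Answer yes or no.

reject H₀: no

Row totals [39, 37], col totals [48, 28], n=76
χ² = (26−24.63)²/24.63 + (13−14.37)²/14.37 + (22−23.37)²/23.37 + (15−13.63)²/13.63 = 0.4239
df = 1
p-value (upper-tail) = 0.51502
At α=0.1: p ≥ α → fail to reject H₀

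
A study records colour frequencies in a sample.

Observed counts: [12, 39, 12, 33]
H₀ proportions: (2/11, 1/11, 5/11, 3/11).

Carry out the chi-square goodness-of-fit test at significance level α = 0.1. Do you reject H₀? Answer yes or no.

reject H₀: yes

n = 96; E_i = n·p_i = [17.45, 8.73, 43.64, 26.18]
χ² = (12−17.45)²/17.45 + (39−8.73)²/8.73 + (12−43.64)²/43.64 + (33−26.18)²/26.18 = 131.4250
df = 3
p-value (upper-tail) = 0.00000
At α=0.1: p < α → reject H₀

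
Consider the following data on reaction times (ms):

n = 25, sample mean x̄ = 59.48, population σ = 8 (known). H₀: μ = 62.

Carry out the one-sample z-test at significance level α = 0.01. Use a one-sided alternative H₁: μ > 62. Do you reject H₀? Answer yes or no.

reject H₀: no

SE = σ/√n = 8/√25 = 1.6000
z = (x̄−μ₀)/SE = (59.48−62)/1.6000 = -1.5750
p-value (one-sided, H₁ greater) = 0.94237
At α=0.01: p ≥ α → fail to reject H₀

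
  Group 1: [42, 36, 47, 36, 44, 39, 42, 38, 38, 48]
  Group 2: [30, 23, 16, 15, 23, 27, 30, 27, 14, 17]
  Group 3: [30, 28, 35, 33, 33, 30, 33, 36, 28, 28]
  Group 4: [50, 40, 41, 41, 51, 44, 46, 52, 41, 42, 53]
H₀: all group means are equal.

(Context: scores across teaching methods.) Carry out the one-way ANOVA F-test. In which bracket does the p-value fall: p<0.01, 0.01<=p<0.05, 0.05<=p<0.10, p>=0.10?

p-value bracket: p<0.01

Group means [41.00, 22.20, 31.40, 45.55], grand mean 35.293
SSB = Σnᵢ(x̄ᵢ−x̄)² = 3347.761; SSW = ΣΣ(x−x̄ᵢ)² = 856.727
MSB = 3347.761/3 = 1115.9202; MSW = 856.727/37 = 23.1548
F = MSB/MSW = 48.1939
df = (3, 37)
p-value (upper-tail) = 0.00000
→ bracket: p<0.01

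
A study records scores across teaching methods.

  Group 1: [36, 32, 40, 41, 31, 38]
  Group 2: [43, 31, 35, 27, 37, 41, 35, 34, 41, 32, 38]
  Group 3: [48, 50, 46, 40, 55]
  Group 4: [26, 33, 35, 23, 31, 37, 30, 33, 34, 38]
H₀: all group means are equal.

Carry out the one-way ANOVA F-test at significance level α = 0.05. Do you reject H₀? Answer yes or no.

Group means [36.33, 35.82, 47.80, 32.00], grand mean 36.594
SSB = Σnᵢ(x̄ᵢ−x̄)² = 845.949; SSW = ΣΣ(x−x̄ᵢ)² = 635.770
MSB = 845.949/3 = 281.9830; MSW = 635.770/28 = 22.7061
F = MSB/MSW = 12.4188
df = (3, 28)
p-value (upper-tail) = 0.00002
At α=0.05: p < α → reject H₀

reject H₀: yes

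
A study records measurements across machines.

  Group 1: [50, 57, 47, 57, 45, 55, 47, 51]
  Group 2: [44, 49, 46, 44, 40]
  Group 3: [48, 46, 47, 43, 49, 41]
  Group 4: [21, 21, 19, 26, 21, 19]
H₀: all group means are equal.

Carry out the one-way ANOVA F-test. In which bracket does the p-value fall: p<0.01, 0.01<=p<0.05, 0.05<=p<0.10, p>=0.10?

p-value bracket: p<0.01

Group means [51.12, 44.60, 45.67, 21.17], grand mean 41.320
SSB = Σnᵢ(x̄ᵢ−x̄)² = 3373.198; SSW = ΣΣ(x−x̄ᵢ)² = 280.242
MSB = 3373.198/3 = 1124.3994; MSW = 280.242/21 = 13.3448
F = MSB/MSW = 84.2572
df = (3, 21)
p-value (upper-tail) = 0.00000
→ bracket: p<0.01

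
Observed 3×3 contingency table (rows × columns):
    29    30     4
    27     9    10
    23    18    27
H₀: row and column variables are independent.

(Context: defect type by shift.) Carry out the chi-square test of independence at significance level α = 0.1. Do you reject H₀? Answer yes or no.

reject H₀: yes

Row totals [63, 46, 68], col totals [79, 57, 41], n=177
χ² = (29−28.12)²/28.12 + (30−20.29)²/20.29 + (4−14.59)²/14.59 + (27−20.53)²/20.53 + (9−14.81)²/14.81 + (10−10.66)²/10.66 + (23−30.35)²/30.35 + (18−21.90)²/21.90 + (27−15.75)²/15.75 = 27.2334
df = 4
p-value (upper-tail) = 0.00002
At α=0.1: p < α → reject H₀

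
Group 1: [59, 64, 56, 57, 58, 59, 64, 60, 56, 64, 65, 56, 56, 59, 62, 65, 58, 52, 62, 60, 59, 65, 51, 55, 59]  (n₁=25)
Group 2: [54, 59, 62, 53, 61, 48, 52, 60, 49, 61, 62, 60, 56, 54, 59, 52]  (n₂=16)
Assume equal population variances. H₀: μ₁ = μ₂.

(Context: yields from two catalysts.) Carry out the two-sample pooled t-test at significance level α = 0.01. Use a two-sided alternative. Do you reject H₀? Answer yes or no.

x̄₁=59.240, s₁=3.940, n₁=25
x̄₂=56.375, s₂=4.703, n₂=16
s_p² = [24·3.940² + 15·4.703²]/39 = 18.0592
SE = √(s_p²·(1/25+1/16)) = 1.3605
t = (59.240−56.375)/1.3605 = 2.1058
df = 39
p-value (two-sided) = 0.04171
At α=0.01: p ≥ α → fail to reject H₀

reject H₀: no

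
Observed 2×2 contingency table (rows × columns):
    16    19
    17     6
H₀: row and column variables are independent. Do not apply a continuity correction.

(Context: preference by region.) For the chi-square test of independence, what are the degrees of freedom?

df = (r−1)(c−1) = (2−1)·(2−1) = 1

degrees of freedom = 1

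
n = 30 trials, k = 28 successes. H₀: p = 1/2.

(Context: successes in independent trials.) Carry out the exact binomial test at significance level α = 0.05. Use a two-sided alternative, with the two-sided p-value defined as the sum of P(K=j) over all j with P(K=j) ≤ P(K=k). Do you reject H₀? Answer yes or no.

reject H₀: yes

Exact binomial: n=30, k=28, p₀=1/2=0.5000
P(X=j) = C(n,j)·p₀^j·(1−p₀)^(n−j); p = Σ P(X=j) over j with P(X=j) ≤ P(X=28)
p-value (two-sided) = 0.00000
At α=0.05: p < α → reject H₀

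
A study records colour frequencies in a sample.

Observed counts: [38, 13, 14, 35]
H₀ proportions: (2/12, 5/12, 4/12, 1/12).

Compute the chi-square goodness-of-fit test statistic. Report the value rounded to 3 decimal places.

test statistic = 143.576

n = 100; E_i = n·p_i = [16.67, 41.67, 33.33, 8.33]
χ² = (38−16.67)²/16.67 + (13−41.67)²/41.67 + (14−33.33)²/33.33 + (35−8.33)²/8.33 = 143.5760
df = 3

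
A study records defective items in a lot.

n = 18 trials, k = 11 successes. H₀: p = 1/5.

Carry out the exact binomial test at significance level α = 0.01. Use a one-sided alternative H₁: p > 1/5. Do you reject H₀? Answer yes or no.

reject H₀: yes

Exact binomial: n=18, k=11, p₀=1/5=0.2000
P(X≥11) from Σ C(n,i)·p₀^i·(1−p₀)^(n−i)
p-value (one-sided, H₁ greater) = 0.00016
At α=0.01: p < α → reject H₀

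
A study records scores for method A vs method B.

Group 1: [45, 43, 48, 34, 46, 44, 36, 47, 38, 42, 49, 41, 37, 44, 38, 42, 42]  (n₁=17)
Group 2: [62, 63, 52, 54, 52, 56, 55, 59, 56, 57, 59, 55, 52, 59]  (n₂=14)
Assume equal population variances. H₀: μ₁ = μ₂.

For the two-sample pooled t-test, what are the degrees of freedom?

df = n₁ + n₂ − 2 = 17 + 14 − 2 = 29

degrees of freedom = 29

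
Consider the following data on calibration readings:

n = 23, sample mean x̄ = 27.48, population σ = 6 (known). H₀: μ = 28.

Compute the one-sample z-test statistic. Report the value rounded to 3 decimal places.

SE = σ/√n = 6/√23 = 1.2511
z = (x̄−μ₀)/SE = (27.48−28)/1.2511 = -0.4156

test statistic = -0.416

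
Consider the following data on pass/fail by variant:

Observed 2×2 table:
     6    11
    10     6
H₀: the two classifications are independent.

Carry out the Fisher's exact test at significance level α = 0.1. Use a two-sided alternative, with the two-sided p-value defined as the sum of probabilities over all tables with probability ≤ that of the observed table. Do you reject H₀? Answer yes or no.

reject H₀: no

Margins: r₁=17, r₂=16, c₁=16, c₂=17, n=33
p_obs = C(17,6)·C(16,10)/C(33,16); sum pmf over tables with pmf ≤ p_obs
p-value (two-sided) = 0.16935
At α=0.1: p ≥ α → fail to reject H₀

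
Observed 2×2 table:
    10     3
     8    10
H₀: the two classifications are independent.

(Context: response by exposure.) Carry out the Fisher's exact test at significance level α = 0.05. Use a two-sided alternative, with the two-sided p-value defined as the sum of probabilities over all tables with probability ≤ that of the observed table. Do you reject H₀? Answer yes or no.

reject H₀: no

Margins: r₁=13, r₂=18, c₁=18, c₂=13, n=31
p_obs = C(13,10)·C(18,8)/C(31,18); sum pmf over tables with pmf ≤ p_obs
p-value (two-sided) = 0.13919
At α=0.05: p ≥ α → fail to reject H₀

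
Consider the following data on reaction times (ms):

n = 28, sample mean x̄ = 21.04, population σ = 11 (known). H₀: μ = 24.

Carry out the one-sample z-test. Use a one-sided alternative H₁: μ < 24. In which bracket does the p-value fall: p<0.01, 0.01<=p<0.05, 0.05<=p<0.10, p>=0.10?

p-value bracket: 0.05<=p<0.10

SE = σ/√n = 11/√28 = 2.0788
z = (x̄−μ₀)/SE = (21.04−24)/2.0788 = -1.4239
p-value (one-sided, H₁ less) = 0.07724
→ bracket: 0.05<=p<0.10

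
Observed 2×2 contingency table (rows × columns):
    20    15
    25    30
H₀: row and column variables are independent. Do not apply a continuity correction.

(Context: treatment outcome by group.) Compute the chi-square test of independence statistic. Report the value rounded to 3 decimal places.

test statistic = 1.169

Row totals [35, 55], col totals [45, 45], n=90
χ² = (20−17.50)²/17.50 + (15−17.50)²/17.50 + (25−27.50)²/27.50 + (30−27.50)²/27.50 = 1.1688
df = 1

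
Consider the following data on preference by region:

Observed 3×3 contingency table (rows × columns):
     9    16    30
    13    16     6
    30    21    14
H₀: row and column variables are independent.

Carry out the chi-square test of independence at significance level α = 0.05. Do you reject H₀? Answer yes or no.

Row totals [55, 35, 65], col totals [52, 53, 50], n=155
χ² = (9−18.45)²/18.45 + (16−18.81)²/18.81 + (30−17.74)²/17.74 + (13−11.74)²/11.74 + (16−11.97)²/11.97 + (6−11.29)²/11.29 + (30−21.81)²/21.81 + (21−22.23)²/22.23 + (14−20.97)²/20.97 = 23.1634
df = 4
p-value (upper-tail) = 0.00012
At α=0.05: p < α → reject H₀

reject H₀: yes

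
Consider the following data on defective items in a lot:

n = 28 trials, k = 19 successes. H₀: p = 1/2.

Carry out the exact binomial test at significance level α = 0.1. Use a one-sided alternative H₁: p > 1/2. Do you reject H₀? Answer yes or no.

reject H₀: yes

Exact binomial: n=28, k=19, p₀=1/2=0.5000
P(X≥19) from Σ C(n,i)·p₀^i·(1−p₀)^(n−i)
p-value (one-sided, H₁ greater) = 0.04358
At α=0.1: p < α → reject H₀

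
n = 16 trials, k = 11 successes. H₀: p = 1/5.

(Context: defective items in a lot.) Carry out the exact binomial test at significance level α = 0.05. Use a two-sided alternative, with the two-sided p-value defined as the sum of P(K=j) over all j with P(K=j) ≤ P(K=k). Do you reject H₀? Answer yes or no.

Exact binomial: n=16, k=11, p₀=1/5=0.2000
P(X=j) = C(n,j)·p₀^j·(1−p₀)^(n−j); p = Σ P(X=j) over j with P(X=j) ≤ P(X=11)
p-value (two-sided) = 0.00003
At α=0.05: p < α → reject H₀

reject H₀: yes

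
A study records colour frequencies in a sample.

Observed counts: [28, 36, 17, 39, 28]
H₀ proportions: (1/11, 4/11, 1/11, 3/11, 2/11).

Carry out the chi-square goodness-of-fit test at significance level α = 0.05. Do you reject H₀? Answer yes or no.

n = 148; E_i = n·p_i = [13.45, 53.82, 13.45, 40.36, 26.91]
χ² = (28−13.45)²/13.45 + (36−53.82)²/53.82 + (17−13.45)²/13.45 + (39−40.36)²/40.36 + (28−26.91)²/26.91 = 22.6486
df = 4
p-value (upper-tail) = 0.00015
At α=0.05: p < α → reject H₀

reject H₀: yes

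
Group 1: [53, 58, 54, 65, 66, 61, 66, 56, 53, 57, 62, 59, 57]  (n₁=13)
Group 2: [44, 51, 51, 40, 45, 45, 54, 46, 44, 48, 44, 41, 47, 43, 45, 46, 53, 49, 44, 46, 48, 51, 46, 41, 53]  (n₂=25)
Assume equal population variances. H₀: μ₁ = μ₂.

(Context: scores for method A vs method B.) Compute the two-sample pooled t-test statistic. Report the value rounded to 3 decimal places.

x̄₁=59.000, s₁=4.673, n₁=13
x̄₂=46.600, s₂=3.873, n₂=25
s_p² = [12·4.673² + 24·3.873²]/36 = 17.2778
SE = √(s_p²·(1/13+1/25)) = 1.4213
t = (59.000−46.600)/1.4213 = 8.7242
df = 36

test statistic = 8.724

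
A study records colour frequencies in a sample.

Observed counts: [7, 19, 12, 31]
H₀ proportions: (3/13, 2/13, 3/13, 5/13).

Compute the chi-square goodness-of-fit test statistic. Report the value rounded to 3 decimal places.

n = 69; E_i = n·p_i = [15.92, 10.62, 15.92, 26.54]
χ² = (7−15.92)²/15.92 + (19−10.62)²/10.62 + (12−15.92)²/15.92 + (31−26.54)²/26.54 = 13.3396
df = 3

test statistic = 13.340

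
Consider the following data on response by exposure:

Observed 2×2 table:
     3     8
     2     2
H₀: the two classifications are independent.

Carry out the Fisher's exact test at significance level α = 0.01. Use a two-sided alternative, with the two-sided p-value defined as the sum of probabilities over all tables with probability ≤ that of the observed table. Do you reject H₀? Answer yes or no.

reject H₀: no

Margins: r₁=11, r₂=4, c₁=5, c₂=10, n=15
p_obs = C(11,3)·C(4,2)/C(15,5); sum pmf over tables with pmf ≤ p_obs
p-value (two-sided) = 0.56044
At α=0.01: p ≥ α → fail to reject H₀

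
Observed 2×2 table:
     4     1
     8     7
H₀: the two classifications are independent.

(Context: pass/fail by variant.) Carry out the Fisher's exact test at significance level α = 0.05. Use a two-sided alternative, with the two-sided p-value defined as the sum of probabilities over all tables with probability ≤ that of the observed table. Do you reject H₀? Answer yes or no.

reject H₀: no

Margins: r₁=5, r₂=15, c₁=12, c₂=8, n=20
p_obs = C(5,4)·C(15,8)/C(20,12); sum pmf over tables with pmf ≤ p_obs
p-value (two-sided) = 0.60268
At α=0.05: p ≥ α → fail to reject H₀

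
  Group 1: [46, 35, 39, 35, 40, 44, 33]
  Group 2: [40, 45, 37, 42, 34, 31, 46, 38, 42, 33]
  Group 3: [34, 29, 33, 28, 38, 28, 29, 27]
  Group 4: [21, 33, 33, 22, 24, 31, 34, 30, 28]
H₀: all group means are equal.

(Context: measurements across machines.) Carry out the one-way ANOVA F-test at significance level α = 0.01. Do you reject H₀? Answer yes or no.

reject H₀: yes

Group means [38.86, 38.80, 30.75, 28.44], grand mean 34.176
SSB = Σnᵢ(x̄ᵢ−x̄)² = 756.762; SSW = ΣΣ(x−x̄ᵢ)² = 678.179
MSB = 756.762/3 = 252.2539; MSW = 678.179/30 = 22.6060
F = MSB/MSW = 11.1587
df = (3, 30)
p-value (upper-tail) = 0.00004
At α=0.01: p < α → reject H₀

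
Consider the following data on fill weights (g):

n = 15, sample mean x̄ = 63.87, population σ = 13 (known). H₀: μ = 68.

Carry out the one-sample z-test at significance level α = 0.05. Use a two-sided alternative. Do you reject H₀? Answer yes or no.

reject H₀: no

SE = σ/√n = 13/√15 = 3.3566
z = (x̄−μ₀)/SE = (63.87−68)/3.3566 = -1.2304
p-value (two-sided) = 0.21854
At α=0.05: p ≥ α → fail to reject H₀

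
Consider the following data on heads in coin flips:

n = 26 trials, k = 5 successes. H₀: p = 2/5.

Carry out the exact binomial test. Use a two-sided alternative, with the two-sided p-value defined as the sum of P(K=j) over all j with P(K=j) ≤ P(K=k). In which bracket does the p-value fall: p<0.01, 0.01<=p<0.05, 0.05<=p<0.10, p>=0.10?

Exact binomial: n=26, k=5, p₀=2/5=0.4000
P(X=j) = C(n,j)·p₀^j·(1−p₀)^(n−j); p = Σ P(X=j) over j with P(X=j) ≤ P(X=5)
p-value (two-sided) = 0.04306
→ bracket: 0.01<=p<0.05

p-value bracket: 0.01<=p<0.05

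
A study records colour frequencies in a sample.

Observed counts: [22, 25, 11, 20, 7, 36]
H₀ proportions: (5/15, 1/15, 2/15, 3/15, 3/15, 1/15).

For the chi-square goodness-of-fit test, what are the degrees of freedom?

df = k − 1 = 6 − 1 = 5

degrees of freedom = 5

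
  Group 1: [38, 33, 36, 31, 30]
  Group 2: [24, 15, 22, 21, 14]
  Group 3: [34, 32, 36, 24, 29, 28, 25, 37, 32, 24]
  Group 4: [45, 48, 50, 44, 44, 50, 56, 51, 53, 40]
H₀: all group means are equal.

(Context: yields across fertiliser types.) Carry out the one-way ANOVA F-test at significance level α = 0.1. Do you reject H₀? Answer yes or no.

reject H₀: yes

Group means [33.60, 19.20, 30.10, 48.10], grand mean 34.867
SSB = Σnᵢ(x̄ᵢ−x̄)² = 3213.667; SSW = ΣΣ(x−x̄ᵢ)² = 545.800
MSB = 3213.667/3 = 1071.2222; MSW = 545.800/26 = 20.9923
F = MSB/MSW = 51.0293
df = (3, 26)
p-value (upper-tail) = 0.00000
At α=0.1: p < α → reject H₀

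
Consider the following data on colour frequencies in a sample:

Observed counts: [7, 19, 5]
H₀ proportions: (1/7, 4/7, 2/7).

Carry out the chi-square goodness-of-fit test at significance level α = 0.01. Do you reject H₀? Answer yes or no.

n = 31; E_i = n·p_i = [4.43, 17.71, 8.86]
χ² = (7−4.43)²/4.43 + (19−17.71)²/17.71 + (5−8.86)²/8.86 = 3.2661
df = 2
p-value (upper-tail) = 0.19533
At α=0.01: p ≥ α → fail to reject H₀

reject H₀: no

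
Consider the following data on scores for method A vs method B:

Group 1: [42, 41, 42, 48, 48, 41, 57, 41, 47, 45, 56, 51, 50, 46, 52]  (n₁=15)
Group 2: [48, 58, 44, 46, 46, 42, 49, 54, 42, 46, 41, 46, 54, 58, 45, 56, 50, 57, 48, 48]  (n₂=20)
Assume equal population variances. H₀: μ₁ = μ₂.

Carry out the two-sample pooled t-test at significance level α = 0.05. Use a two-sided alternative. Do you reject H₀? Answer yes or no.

reject H₀: no

x̄₁=47.133, s₁=5.317, n₁=15
x̄₂=48.900, s₂=5.467, n₂=20
s_p² = [14·5.317² + 19·5.467²]/33 = 29.1980
SE = √(s_p²·(1/15+1/20)) = 1.8457
t = (47.133−48.900)/1.8457 = -0.9572
df = 33
p-value (two-sided) = 0.34542
At α=0.05: p ≥ α → fail to reject H₀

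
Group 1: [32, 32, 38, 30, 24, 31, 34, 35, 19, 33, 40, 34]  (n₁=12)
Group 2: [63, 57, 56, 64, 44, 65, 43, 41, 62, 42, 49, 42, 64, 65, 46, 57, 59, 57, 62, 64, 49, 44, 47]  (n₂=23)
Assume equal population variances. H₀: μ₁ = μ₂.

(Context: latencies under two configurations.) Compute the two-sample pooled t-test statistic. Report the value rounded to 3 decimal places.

x̄₁=31.833, s₁=5.686, n₁=12
x̄₂=54.000, s₂=8.914, n₂=23
s_p² = [11·5.686² + 22·8.914²]/33 = 63.7475
SE = √(s_p²·(1/12+1/23)) = 2.8432
t = (31.833−54.000)/2.8432 = -7.7963
df = 33

test statistic = -7.796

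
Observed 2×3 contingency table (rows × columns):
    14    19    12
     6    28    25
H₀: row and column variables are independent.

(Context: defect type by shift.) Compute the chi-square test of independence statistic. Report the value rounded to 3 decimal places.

Row totals [45, 59], col totals [20, 47, 37], n=104
χ² = (14−8.65)²/8.65 + (19−20.34)²/20.34 + (12−16.01)²/16.01 + (6−11.35)²/11.35 + (28−26.66)²/26.66 + (25−20.99)²/20.99 = 7.7467
df = 2

test statistic = 7.747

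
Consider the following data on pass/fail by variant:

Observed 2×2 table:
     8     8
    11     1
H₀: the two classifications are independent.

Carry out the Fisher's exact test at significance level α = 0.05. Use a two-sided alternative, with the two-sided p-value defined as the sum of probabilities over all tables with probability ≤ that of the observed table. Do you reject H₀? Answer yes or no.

Margins: r₁=16, r₂=12, c₁=19, c₂=9, n=28
p_obs = C(16,8)·C(12,11)/C(28,19); sum pmf over tables with pmf ≤ p_obs
p-value (two-sided) = 0.03896
At α=0.05: p < α → reject H₀

reject H₀: yes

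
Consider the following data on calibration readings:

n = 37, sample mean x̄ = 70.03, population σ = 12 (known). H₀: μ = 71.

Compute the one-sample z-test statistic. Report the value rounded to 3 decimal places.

test statistic = -0.492

SE = σ/√n = 12/√37 = 1.9728
z = (x̄−μ₀)/SE = (70.03−71)/1.9728 = -0.4917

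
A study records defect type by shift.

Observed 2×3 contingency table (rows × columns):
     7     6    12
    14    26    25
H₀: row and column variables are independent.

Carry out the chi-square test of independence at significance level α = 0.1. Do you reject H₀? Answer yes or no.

reject H₀: no

Row totals [25, 65], col totals [21, 32, 37], n=90
χ² = (7−5.83)²/5.83 + (6−8.89)²/8.89 + (12−10.28)²/10.28 + (14−15.17)²/15.17 + (26−23.11)²/23.11 + (25−26.72)²/26.72 = 2.0227
df = 2
p-value (upper-tail) = 0.36373
At α=0.1: p ≥ α → fail to reject H₀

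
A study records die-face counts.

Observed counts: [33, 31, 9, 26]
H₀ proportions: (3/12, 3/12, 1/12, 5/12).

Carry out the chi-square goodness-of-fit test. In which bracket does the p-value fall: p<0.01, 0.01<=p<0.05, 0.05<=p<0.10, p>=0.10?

n = 99; E_i = n·p_i = [24.75, 24.75, 8.25, 41.25]
χ² = (33−24.75)²/24.75 + (31−24.75)²/24.75 + (9−8.25)²/8.25 + (26−41.25)²/41.25 = 10.0343
df = 3
p-value (upper-tail) = 0.01828
→ bracket: 0.01<=p<0.05

p-value bracket: 0.01<=p<0.05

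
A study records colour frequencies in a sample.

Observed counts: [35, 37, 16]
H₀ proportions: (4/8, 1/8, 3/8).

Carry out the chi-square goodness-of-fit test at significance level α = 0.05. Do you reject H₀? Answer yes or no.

n = 88; E_i = n·p_i = [44.00, 11.00, 33.00]
χ² = (35−44.00)²/44.00 + (37−11.00)²/11.00 + (16−33.00)²/33.00 = 72.0530
df = 2
p-value (upper-tail) = 0.00000
At α=0.05: p < α → reject H₀

reject H₀: yes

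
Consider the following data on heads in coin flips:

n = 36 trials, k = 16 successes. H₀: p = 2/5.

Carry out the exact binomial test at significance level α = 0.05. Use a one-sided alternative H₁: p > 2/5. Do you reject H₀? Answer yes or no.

Exact binomial: n=36, k=16, p₀=2/5=0.4000
P(X≥16) from Σ C(n,i)·p₀^i·(1−p₀)^(n−i)
p-value (one-sided, H₁ greater) = 0.35074
At α=0.05: p ≥ α → fail to reject H₀

reject H₀: no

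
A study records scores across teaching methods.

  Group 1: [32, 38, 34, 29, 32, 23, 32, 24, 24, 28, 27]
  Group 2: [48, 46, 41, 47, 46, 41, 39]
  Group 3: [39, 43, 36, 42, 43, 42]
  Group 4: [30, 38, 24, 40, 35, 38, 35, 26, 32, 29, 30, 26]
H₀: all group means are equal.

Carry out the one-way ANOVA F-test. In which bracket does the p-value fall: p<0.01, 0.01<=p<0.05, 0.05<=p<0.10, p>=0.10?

p-value bracket: p<0.01

Group means [29.36, 44.00, 40.83, 31.92], grand mean 34.972
SSB = Σnᵢ(x̄ᵢ−x̄)² = 1234.677; SSW = ΣΣ(x−x̄ᵢ)² = 644.295
MSB = 1234.677/3 = 411.5589; MSW = 644.295/32 = 20.1342
F = MSB/MSW = 20.4408
df = (3, 32)
p-value (upper-tail) = 0.00000
→ bracket: p<0.01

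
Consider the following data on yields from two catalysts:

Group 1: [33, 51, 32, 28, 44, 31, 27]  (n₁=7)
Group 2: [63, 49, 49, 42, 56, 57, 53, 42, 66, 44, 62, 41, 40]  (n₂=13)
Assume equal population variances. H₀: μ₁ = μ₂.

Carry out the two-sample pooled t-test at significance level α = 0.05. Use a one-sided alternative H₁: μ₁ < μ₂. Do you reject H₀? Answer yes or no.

reject H₀: yes

x̄₁=35.143, s₁=8.934, n₁=7
x̄₂=51.077, s₂=9.106, n₂=13
s_p² = [6·8.934² + 12·9.106²]/18 = 81.8767
SE = √(s_p²·(1/7+1/13)) = 4.2420
t = (35.143−51.077)/4.2420 = -3.7562
df = 18
p-value (one-sided, H₁ less) = 0.00072
At α=0.05: p < α → reject H₀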